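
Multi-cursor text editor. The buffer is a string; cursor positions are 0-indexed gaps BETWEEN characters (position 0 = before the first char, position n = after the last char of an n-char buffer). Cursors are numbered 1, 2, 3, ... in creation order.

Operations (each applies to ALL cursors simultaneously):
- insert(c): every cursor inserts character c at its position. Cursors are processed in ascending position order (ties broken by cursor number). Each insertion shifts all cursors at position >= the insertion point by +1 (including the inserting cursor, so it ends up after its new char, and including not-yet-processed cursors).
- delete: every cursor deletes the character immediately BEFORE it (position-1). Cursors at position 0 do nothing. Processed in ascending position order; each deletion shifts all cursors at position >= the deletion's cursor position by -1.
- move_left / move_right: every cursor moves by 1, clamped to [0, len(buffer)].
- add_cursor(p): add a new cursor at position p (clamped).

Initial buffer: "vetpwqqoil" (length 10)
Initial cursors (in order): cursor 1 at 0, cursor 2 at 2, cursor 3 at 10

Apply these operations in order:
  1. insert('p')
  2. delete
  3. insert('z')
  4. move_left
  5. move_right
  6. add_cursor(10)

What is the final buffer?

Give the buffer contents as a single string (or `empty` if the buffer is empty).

After op 1 (insert('p')): buffer="pveptpwqqoilp" (len 13), cursors c1@1 c2@4 c3@13, authorship 1..2........3
After op 2 (delete): buffer="vetpwqqoil" (len 10), cursors c1@0 c2@2 c3@10, authorship ..........
After op 3 (insert('z')): buffer="zveztpwqqoilz" (len 13), cursors c1@1 c2@4 c3@13, authorship 1..2........3
After op 4 (move_left): buffer="zveztpwqqoilz" (len 13), cursors c1@0 c2@3 c3@12, authorship 1..2........3
After op 5 (move_right): buffer="zveztpwqqoilz" (len 13), cursors c1@1 c2@4 c3@13, authorship 1..2........3
After op 6 (add_cursor(10)): buffer="zveztpwqqoilz" (len 13), cursors c1@1 c2@4 c4@10 c3@13, authorship 1..2........3

Answer: zveztpwqqoilz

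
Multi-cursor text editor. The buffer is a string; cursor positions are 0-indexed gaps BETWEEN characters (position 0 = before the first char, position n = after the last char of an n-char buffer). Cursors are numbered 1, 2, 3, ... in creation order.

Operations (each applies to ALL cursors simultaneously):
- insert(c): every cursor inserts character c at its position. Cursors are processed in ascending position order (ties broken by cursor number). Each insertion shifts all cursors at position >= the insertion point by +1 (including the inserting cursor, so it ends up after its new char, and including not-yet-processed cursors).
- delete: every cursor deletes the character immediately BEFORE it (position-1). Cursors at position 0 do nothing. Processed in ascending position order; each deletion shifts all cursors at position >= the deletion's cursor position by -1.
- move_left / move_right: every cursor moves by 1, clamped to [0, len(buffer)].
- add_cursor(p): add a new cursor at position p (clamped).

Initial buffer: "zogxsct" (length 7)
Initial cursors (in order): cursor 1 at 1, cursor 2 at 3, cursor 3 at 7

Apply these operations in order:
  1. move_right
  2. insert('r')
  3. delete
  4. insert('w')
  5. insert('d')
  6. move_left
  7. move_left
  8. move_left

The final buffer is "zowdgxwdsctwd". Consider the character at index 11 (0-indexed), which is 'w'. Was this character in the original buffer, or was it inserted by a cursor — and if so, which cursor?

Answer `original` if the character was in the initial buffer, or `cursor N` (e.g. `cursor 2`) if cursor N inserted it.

Answer: cursor 3

Derivation:
After op 1 (move_right): buffer="zogxsct" (len 7), cursors c1@2 c2@4 c3@7, authorship .......
After op 2 (insert('r')): buffer="zorgxrsctr" (len 10), cursors c1@3 c2@6 c3@10, authorship ..1..2...3
After op 3 (delete): buffer="zogxsct" (len 7), cursors c1@2 c2@4 c3@7, authorship .......
After op 4 (insert('w')): buffer="zowgxwsctw" (len 10), cursors c1@3 c2@6 c3@10, authorship ..1..2...3
After op 5 (insert('d')): buffer="zowdgxwdsctwd" (len 13), cursors c1@4 c2@8 c3@13, authorship ..11..22...33
After op 6 (move_left): buffer="zowdgxwdsctwd" (len 13), cursors c1@3 c2@7 c3@12, authorship ..11..22...33
After op 7 (move_left): buffer="zowdgxwdsctwd" (len 13), cursors c1@2 c2@6 c3@11, authorship ..11..22...33
After op 8 (move_left): buffer="zowdgxwdsctwd" (len 13), cursors c1@1 c2@5 c3@10, authorship ..11..22...33
Authorship (.=original, N=cursor N): . . 1 1 . . 2 2 . . . 3 3
Index 11: author = 3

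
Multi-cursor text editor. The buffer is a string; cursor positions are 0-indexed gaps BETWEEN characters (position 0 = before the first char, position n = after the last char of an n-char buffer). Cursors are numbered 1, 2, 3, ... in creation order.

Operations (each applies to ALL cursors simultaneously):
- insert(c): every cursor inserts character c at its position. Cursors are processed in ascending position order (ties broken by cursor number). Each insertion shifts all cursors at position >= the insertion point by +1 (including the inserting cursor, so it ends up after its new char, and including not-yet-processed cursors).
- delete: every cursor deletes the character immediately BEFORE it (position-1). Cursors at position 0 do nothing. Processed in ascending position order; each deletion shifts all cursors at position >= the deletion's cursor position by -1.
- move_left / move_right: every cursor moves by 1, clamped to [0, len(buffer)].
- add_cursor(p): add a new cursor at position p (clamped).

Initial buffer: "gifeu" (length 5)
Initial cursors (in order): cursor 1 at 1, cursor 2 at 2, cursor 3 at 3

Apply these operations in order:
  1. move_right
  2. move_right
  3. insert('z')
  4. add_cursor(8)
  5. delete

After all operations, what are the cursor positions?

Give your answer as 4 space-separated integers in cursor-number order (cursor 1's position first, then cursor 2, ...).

Answer: 3 4 4 4

Derivation:
After op 1 (move_right): buffer="gifeu" (len 5), cursors c1@2 c2@3 c3@4, authorship .....
After op 2 (move_right): buffer="gifeu" (len 5), cursors c1@3 c2@4 c3@5, authorship .....
After op 3 (insert('z')): buffer="gifzezuz" (len 8), cursors c1@4 c2@6 c3@8, authorship ...1.2.3
After op 4 (add_cursor(8)): buffer="gifzezuz" (len 8), cursors c1@4 c2@6 c3@8 c4@8, authorship ...1.2.3
After op 5 (delete): buffer="gife" (len 4), cursors c1@3 c2@4 c3@4 c4@4, authorship ....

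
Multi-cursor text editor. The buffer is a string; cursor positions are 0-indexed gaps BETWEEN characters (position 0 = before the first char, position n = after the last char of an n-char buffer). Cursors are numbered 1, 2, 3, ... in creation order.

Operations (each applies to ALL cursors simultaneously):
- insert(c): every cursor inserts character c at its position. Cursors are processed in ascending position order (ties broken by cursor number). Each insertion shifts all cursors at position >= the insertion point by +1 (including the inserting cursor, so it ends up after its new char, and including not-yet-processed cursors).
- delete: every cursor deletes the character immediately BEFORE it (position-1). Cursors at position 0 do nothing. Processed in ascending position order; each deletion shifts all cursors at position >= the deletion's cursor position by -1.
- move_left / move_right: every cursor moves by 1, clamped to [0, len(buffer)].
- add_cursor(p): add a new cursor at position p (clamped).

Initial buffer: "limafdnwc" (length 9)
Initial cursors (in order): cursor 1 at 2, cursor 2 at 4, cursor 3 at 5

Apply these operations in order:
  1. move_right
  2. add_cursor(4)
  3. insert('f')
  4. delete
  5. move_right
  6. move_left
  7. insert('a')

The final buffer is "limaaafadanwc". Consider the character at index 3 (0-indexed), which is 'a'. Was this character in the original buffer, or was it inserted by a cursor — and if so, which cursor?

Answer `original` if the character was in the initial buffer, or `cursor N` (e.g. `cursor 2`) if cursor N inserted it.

After op 1 (move_right): buffer="limafdnwc" (len 9), cursors c1@3 c2@5 c3@6, authorship .........
After op 2 (add_cursor(4)): buffer="limafdnwc" (len 9), cursors c1@3 c4@4 c2@5 c3@6, authorship .........
After op 3 (insert('f')): buffer="limfafffdfnwc" (len 13), cursors c1@4 c4@6 c2@8 c3@10, authorship ...1.4.2.3...
After op 4 (delete): buffer="limafdnwc" (len 9), cursors c1@3 c4@4 c2@5 c3@6, authorship .........
After op 5 (move_right): buffer="limafdnwc" (len 9), cursors c1@4 c4@5 c2@6 c3@7, authorship .........
After op 6 (move_left): buffer="limafdnwc" (len 9), cursors c1@3 c4@4 c2@5 c3@6, authorship .........
After op 7 (insert('a')): buffer="limaaafadanwc" (len 13), cursors c1@4 c4@6 c2@8 c3@10, authorship ...1.4.2.3...
Authorship (.=original, N=cursor N): . . . 1 . 4 . 2 . 3 . . .
Index 3: author = 1

Answer: cursor 1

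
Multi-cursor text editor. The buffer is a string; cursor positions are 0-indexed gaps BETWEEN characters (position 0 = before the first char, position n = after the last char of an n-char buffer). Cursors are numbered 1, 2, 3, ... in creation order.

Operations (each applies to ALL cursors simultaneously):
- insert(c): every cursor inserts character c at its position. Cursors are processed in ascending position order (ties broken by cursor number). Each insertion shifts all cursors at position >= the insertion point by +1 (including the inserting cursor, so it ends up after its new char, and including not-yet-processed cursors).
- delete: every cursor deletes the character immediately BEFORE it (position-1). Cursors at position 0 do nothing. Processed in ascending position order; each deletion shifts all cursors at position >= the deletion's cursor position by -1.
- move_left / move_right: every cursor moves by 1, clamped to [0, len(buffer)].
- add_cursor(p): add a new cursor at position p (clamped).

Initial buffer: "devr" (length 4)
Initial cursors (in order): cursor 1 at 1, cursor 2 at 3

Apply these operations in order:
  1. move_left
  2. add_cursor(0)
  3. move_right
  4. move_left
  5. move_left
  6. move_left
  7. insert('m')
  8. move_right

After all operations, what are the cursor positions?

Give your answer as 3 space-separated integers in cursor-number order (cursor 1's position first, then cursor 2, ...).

After op 1 (move_left): buffer="devr" (len 4), cursors c1@0 c2@2, authorship ....
After op 2 (add_cursor(0)): buffer="devr" (len 4), cursors c1@0 c3@0 c2@2, authorship ....
After op 3 (move_right): buffer="devr" (len 4), cursors c1@1 c3@1 c2@3, authorship ....
After op 4 (move_left): buffer="devr" (len 4), cursors c1@0 c3@0 c2@2, authorship ....
After op 5 (move_left): buffer="devr" (len 4), cursors c1@0 c3@0 c2@1, authorship ....
After op 6 (move_left): buffer="devr" (len 4), cursors c1@0 c2@0 c3@0, authorship ....
After op 7 (insert('m')): buffer="mmmdevr" (len 7), cursors c1@3 c2@3 c3@3, authorship 123....
After op 8 (move_right): buffer="mmmdevr" (len 7), cursors c1@4 c2@4 c3@4, authorship 123....

Answer: 4 4 4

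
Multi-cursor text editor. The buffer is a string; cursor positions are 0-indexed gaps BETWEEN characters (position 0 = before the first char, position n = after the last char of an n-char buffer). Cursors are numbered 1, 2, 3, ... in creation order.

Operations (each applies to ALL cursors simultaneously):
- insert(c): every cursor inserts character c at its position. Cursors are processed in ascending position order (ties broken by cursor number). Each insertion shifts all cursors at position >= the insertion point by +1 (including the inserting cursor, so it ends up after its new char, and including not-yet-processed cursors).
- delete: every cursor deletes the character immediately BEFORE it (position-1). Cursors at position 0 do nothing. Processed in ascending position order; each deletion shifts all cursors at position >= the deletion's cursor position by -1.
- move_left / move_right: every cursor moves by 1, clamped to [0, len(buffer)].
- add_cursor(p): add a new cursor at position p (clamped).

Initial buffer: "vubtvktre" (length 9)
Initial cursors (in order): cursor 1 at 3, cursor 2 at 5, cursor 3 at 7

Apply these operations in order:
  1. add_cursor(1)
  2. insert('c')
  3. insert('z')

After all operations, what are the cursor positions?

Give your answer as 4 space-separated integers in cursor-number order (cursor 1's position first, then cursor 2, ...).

Answer: 7 11 15 3

Derivation:
After op 1 (add_cursor(1)): buffer="vubtvktre" (len 9), cursors c4@1 c1@3 c2@5 c3@7, authorship .........
After op 2 (insert('c')): buffer="vcubctvcktcre" (len 13), cursors c4@2 c1@5 c2@8 c3@11, authorship .4..1..2..3..
After op 3 (insert('z')): buffer="vczubcztvczktczre" (len 17), cursors c4@3 c1@7 c2@11 c3@15, authorship .44..11..22..33..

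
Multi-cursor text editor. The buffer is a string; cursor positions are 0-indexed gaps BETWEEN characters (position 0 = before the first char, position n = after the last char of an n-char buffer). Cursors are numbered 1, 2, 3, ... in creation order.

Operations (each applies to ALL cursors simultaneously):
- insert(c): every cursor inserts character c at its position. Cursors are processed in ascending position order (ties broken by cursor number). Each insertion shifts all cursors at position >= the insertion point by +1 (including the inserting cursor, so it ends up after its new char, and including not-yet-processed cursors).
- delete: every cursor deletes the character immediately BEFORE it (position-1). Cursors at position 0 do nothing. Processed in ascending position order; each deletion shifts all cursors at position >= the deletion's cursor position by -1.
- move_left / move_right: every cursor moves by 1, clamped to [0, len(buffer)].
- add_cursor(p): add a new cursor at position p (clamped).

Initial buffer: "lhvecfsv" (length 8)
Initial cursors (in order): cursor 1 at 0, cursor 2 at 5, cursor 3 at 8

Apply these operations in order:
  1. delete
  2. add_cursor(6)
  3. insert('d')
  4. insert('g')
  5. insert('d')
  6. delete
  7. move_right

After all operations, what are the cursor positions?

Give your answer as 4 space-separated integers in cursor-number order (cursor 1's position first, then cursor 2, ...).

After op 1 (delete): buffer="lhvefs" (len 6), cursors c1@0 c2@4 c3@6, authorship ......
After op 2 (add_cursor(6)): buffer="lhvefs" (len 6), cursors c1@0 c2@4 c3@6 c4@6, authorship ......
After op 3 (insert('d')): buffer="dlhvedfsdd" (len 10), cursors c1@1 c2@6 c3@10 c4@10, authorship 1....2..34
After op 4 (insert('g')): buffer="dglhvedgfsddgg" (len 14), cursors c1@2 c2@8 c3@14 c4@14, authorship 11....22..3434
After op 5 (insert('d')): buffer="dgdlhvedgdfsddggdd" (len 18), cursors c1@3 c2@10 c3@18 c4@18, authorship 111....222..343434
After op 6 (delete): buffer="dglhvedgfsddgg" (len 14), cursors c1@2 c2@8 c3@14 c4@14, authorship 11....22..3434
After op 7 (move_right): buffer="dglhvedgfsddgg" (len 14), cursors c1@3 c2@9 c3@14 c4@14, authorship 11....22..3434

Answer: 3 9 14 14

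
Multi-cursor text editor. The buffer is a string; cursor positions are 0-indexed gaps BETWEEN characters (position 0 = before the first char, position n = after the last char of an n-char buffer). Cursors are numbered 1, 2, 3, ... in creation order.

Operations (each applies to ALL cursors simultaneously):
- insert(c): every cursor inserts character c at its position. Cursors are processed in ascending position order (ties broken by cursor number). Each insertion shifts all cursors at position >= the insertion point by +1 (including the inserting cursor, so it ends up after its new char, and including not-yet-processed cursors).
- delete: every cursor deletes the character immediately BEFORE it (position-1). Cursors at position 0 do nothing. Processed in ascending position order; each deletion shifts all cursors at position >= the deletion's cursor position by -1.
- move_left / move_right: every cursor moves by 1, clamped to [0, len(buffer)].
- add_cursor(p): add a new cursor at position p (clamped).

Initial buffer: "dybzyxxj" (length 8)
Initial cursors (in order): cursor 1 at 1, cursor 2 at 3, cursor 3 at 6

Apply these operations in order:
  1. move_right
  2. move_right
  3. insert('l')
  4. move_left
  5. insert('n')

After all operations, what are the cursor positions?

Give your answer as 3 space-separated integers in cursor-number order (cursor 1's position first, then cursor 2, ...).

After op 1 (move_right): buffer="dybzyxxj" (len 8), cursors c1@2 c2@4 c3@7, authorship ........
After op 2 (move_right): buffer="dybzyxxj" (len 8), cursors c1@3 c2@5 c3@8, authorship ........
After op 3 (insert('l')): buffer="dyblzylxxjl" (len 11), cursors c1@4 c2@7 c3@11, authorship ...1..2...3
After op 4 (move_left): buffer="dyblzylxxjl" (len 11), cursors c1@3 c2@6 c3@10, authorship ...1..2...3
After op 5 (insert('n')): buffer="dybnlzynlxxjnl" (len 14), cursors c1@4 c2@8 c3@13, authorship ...11..22...33

Answer: 4 8 13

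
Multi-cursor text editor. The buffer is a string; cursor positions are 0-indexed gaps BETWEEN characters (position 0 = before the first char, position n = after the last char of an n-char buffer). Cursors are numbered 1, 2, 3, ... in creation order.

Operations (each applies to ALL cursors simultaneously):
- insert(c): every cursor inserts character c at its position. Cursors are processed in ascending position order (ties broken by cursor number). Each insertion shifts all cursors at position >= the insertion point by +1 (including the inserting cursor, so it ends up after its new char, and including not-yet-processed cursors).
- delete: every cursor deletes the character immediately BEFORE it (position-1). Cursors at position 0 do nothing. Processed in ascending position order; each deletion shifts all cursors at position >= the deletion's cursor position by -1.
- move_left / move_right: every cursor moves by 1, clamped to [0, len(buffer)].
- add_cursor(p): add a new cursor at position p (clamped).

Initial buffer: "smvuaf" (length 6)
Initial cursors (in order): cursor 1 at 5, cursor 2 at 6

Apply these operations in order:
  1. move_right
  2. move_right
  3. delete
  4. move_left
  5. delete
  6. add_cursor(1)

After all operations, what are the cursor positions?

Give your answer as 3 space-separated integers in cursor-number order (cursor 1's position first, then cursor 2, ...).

Answer: 1 1 1

Derivation:
After op 1 (move_right): buffer="smvuaf" (len 6), cursors c1@6 c2@6, authorship ......
After op 2 (move_right): buffer="smvuaf" (len 6), cursors c1@6 c2@6, authorship ......
After op 3 (delete): buffer="smvu" (len 4), cursors c1@4 c2@4, authorship ....
After op 4 (move_left): buffer="smvu" (len 4), cursors c1@3 c2@3, authorship ....
After op 5 (delete): buffer="su" (len 2), cursors c1@1 c2@1, authorship ..
After op 6 (add_cursor(1)): buffer="su" (len 2), cursors c1@1 c2@1 c3@1, authorship ..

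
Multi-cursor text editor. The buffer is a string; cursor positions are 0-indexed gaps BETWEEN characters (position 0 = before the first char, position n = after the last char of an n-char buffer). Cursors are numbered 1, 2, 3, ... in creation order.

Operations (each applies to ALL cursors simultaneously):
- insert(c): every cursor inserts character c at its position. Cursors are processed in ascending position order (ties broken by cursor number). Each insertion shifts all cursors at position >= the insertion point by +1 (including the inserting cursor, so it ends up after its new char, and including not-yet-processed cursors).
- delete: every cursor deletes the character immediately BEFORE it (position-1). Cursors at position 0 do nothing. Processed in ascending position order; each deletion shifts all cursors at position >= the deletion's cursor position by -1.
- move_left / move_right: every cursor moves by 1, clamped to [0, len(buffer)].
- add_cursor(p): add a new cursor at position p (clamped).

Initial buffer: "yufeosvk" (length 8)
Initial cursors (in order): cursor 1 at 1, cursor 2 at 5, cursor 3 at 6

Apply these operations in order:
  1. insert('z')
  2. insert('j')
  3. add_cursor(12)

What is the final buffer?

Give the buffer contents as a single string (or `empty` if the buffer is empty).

After op 1 (insert('z')): buffer="yzufeozszvk" (len 11), cursors c1@2 c2@7 c3@9, authorship .1....2.3..
After op 2 (insert('j')): buffer="yzjufeozjszjvk" (len 14), cursors c1@3 c2@9 c3@12, authorship .11....22.33..
After op 3 (add_cursor(12)): buffer="yzjufeozjszjvk" (len 14), cursors c1@3 c2@9 c3@12 c4@12, authorship .11....22.33..

Answer: yzjufeozjszjvk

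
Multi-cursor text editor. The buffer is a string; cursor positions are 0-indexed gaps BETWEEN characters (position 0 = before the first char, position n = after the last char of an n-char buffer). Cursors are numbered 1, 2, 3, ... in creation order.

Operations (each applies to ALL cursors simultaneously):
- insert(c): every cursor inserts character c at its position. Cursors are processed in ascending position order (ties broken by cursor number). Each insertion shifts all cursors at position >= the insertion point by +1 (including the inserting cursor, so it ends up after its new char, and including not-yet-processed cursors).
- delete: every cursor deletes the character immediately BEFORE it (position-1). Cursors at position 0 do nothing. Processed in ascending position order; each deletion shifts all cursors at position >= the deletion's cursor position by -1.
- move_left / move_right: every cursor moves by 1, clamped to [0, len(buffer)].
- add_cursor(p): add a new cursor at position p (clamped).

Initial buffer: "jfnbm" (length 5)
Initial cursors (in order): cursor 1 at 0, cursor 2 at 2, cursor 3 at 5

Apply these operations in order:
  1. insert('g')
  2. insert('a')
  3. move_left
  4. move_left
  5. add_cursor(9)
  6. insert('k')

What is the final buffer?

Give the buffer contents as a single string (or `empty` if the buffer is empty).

After op 1 (insert('g')): buffer="gjfgnbmg" (len 8), cursors c1@1 c2@4 c3@8, authorship 1..2...3
After op 2 (insert('a')): buffer="gajfganbmga" (len 11), cursors c1@2 c2@6 c3@11, authorship 11..22...33
After op 3 (move_left): buffer="gajfganbmga" (len 11), cursors c1@1 c2@5 c3@10, authorship 11..22...33
After op 4 (move_left): buffer="gajfganbmga" (len 11), cursors c1@0 c2@4 c3@9, authorship 11..22...33
After op 5 (add_cursor(9)): buffer="gajfganbmga" (len 11), cursors c1@0 c2@4 c3@9 c4@9, authorship 11..22...33
After op 6 (insert('k')): buffer="kgajfkganbmkkga" (len 15), cursors c1@1 c2@6 c3@13 c4@13, authorship 111..222...3433

Answer: kgajfkganbmkkga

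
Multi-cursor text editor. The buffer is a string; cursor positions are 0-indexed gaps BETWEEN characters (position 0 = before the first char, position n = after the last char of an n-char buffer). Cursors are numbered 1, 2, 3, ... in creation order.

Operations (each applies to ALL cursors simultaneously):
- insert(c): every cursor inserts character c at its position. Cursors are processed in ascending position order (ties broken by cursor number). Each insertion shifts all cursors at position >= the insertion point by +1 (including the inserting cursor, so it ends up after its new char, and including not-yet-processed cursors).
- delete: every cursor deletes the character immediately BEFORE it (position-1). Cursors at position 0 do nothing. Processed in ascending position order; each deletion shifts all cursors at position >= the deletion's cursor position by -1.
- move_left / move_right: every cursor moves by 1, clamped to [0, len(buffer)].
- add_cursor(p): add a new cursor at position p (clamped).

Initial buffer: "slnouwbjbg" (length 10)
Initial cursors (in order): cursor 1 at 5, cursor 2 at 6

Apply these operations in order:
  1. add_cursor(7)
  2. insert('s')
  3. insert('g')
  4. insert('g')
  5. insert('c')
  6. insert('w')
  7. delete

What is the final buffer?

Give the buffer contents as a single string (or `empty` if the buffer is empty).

Answer: slnousggcwsggcbsggcjbg

Derivation:
After op 1 (add_cursor(7)): buffer="slnouwbjbg" (len 10), cursors c1@5 c2@6 c3@7, authorship ..........
After op 2 (insert('s')): buffer="slnouswsbsjbg" (len 13), cursors c1@6 c2@8 c3@10, authorship .....1.2.3...
After op 3 (insert('g')): buffer="slnousgwsgbsgjbg" (len 16), cursors c1@7 c2@10 c3@13, authorship .....11.22.33...
After op 4 (insert('g')): buffer="slnousggwsggbsggjbg" (len 19), cursors c1@8 c2@12 c3@16, authorship .....111.222.333...
After op 5 (insert('c')): buffer="slnousggcwsggcbsggcjbg" (len 22), cursors c1@9 c2@14 c3@19, authorship .....1111.2222.3333...
After op 6 (insert('w')): buffer="slnousggcwwsggcwbsggcwjbg" (len 25), cursors c1@10 c2@16 c3@22, authorship .....11111.22222.33333...
After op 7 (delete): buffer="slnousggcwsggcbsggcjbg" (len 22), cursors c1@9 c2@14 c3@19, authorship .....1111.2222.3333...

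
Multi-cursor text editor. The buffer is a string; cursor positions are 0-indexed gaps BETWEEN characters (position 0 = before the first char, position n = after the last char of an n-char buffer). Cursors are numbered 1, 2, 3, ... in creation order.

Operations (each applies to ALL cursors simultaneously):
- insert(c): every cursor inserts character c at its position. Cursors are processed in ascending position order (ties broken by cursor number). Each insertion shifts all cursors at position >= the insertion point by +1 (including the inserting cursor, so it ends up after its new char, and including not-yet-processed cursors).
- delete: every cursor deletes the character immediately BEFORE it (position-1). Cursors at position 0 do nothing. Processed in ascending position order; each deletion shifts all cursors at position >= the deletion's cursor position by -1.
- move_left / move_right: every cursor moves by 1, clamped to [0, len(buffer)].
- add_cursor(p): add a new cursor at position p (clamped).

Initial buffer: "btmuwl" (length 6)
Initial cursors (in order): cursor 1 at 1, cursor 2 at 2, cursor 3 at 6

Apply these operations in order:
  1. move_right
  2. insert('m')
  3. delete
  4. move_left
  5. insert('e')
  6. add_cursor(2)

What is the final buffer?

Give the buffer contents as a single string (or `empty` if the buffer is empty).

After op 1 (move_right): buffer="btmuwl" (len 6), cursors c1@2 c2@3 c3@6, authorship ......
After op 2 (insert('m')): buffer="btmmmuwlm" (len 9), cursors c1@3 c2@5 c3@9, authorship ..1.2...3
After op 3 (delete): buffer="btmuwl" (len 6), cursors c1@2 c2@3 c3@6, authorship ......
After op 4 (move_left): buffer="btmuwl" (len 6), cursors c1@1 c2@2 c3@5, authorship ......
After op 5 (insert('e')): buffer="betemuwel" (len 9), cursors c1@2 c2@4 c3@8, authorship .1.2...3.
After op 6 (add_cursor(2)): buffer="betemuwel" (len 9), cursors c1@2 c4@2 c2@4 c3@8, authorship .1.2...3.

Answer: betemuwel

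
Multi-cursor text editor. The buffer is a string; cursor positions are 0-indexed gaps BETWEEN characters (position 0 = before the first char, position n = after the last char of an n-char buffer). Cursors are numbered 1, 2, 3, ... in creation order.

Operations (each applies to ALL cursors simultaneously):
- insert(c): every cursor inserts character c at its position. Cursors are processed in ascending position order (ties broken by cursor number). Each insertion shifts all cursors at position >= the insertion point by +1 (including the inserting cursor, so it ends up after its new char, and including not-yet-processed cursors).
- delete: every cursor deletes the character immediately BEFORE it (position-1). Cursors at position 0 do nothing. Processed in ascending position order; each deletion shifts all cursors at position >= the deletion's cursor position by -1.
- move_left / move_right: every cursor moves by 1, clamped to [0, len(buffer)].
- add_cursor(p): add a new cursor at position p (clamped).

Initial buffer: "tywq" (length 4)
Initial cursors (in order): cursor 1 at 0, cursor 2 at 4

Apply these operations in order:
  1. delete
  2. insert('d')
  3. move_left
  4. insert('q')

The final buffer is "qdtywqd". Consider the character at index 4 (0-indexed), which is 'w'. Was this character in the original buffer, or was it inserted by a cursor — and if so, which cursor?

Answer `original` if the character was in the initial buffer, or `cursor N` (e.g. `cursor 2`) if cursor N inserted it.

After op 1 (delete): buffer="tyw" (len 3), cursors c1@0 c2@3, authorship ...
After op 2 (insert('d')): buffer="dtywd" (len 5), cursors c1@1 c2@5, authorship 1...2
After op 3 (move_left): buffer="dtywd" (len 5), cursors c1@0 c2@4, authorship 1...2
After op 4 (insert('q')): buffer="qdtywqd" (len 7), cursors c1@1 c2@6, authorship 11...22
Authorship (.=original, N=cursor N): 1 1 . . . 2 2
Index 4: author = original

Answer: original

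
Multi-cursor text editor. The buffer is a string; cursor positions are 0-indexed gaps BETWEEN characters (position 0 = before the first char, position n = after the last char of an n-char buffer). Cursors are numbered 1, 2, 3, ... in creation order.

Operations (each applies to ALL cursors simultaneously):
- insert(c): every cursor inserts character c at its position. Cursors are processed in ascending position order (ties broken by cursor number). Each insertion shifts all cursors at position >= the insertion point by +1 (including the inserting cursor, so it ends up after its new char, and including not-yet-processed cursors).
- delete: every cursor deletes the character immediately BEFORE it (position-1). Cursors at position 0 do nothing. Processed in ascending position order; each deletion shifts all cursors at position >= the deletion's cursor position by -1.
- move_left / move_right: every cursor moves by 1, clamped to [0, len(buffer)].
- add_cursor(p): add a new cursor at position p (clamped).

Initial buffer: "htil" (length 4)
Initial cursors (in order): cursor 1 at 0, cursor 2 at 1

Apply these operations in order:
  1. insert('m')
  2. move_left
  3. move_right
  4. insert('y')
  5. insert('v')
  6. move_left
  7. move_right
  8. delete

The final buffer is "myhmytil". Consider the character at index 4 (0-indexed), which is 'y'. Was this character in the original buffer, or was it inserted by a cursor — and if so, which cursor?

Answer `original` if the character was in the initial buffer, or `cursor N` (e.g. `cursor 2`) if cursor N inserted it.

After op 1 (insert('m')): buffer="mhmtil" (len 6), cursors c1@1 c2@3, authorship 1.2...
After op 2 (move_left): buffer="mhmtil" (len 6), cursors c1@0 c2@2, authorship 1.2...
After op 3 (move_right): buffer="mhmtil" (len 6), cursors c1@1 c2@3, authorship 1.2...
After op 4 (insert('y')): buffer="myhmytil" (len 8), cursors c1@2 c2@5, authorship 11.22...
After op 5 (insert('v')): buffer="myvhmyvtil" (len 10), cursors c1@3 c2@7, authorship 111.222...
After op 6 (move_left): buffer="myvhmyvtil" (len 10), cursors c1@2 c2@6, authorship 111.222...
After op 7 (move_right): buffer="myvhmyvtil" (len 10), cursors c1@3 c2@7, authorship 111.222...
After op 8 (delete): buffer="myhmytil" (len 8), cursors c1@2 c2@5, authorship 11.22...
Authorship (.=original, N=cursor N): 1 1 . 2 2 . . .
Index 4: author = 2

Answer: cursor 2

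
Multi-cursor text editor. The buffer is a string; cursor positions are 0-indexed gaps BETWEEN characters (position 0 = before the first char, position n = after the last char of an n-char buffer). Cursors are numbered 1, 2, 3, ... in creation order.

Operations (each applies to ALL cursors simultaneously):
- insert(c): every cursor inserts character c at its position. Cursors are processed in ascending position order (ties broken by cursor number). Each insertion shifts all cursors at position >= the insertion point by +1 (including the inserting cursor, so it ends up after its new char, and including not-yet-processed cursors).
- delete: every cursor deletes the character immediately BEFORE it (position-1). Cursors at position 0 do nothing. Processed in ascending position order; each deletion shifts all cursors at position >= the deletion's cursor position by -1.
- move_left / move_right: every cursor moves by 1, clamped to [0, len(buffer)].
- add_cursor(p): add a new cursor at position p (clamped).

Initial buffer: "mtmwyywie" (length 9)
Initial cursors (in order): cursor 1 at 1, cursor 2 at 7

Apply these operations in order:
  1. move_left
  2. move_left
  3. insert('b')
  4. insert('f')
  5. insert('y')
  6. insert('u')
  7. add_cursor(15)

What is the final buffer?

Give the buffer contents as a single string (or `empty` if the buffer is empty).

After op 1 (move_left): buffer="mtmwyywie" (len 9), cursors c1@0 c2@6, authorship .........
After op 2 (move_left): buffer="mtmwyywie" (len 9), cursors c1@0 c2@5, authorship .........
After op 3 (insert('b')): buffer="bmtmwybywie" (len 11), cursors c1@1 c2@7, authorship 1.....2....
After op 4 (insert('f')): buffer="bfmtmwybfywie" (len 13), cursors c1@2 c2@9, authorship 11.....22....
After op 5 (insert('y')): buffer="bfymtmwybfyywie" (len 15), cursors c1@3 c2@11, authorship 111.....222....
After op 6 (insert('u')): buffer="bfyumtmwybfyuywie" (len 17), cursors c1@4 c2@13, authorship 1111.....2222....
After op 7 (add_cursor(15)): buffer="bfyumtmwybfyuywie" (len 17), cursors c1@4 c2@13 c3@15, authorship 1111.....2222....

Answer: bfyumtmwybfyuywie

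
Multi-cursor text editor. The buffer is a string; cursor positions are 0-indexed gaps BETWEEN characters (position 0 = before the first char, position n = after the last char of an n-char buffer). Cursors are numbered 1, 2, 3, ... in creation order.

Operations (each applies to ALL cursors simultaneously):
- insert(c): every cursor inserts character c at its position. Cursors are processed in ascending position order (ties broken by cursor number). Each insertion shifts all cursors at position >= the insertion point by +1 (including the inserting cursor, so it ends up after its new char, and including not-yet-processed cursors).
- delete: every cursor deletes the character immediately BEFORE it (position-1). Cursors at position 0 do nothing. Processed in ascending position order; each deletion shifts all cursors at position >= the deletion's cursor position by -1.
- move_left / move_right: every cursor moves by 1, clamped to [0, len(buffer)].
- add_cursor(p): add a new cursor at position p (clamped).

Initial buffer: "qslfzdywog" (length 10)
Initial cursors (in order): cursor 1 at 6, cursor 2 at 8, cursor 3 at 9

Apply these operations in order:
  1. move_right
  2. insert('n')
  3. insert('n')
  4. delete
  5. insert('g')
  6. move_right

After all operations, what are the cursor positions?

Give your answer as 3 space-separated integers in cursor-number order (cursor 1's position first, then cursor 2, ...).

Answer: 10 14 16

Derivation:
After op 1 (move_right): buffer="qslfzdywog" (len 10), cursors c1@7 c2@9 c3@10, authorship ..........
After op 2 (insert('n')): buffer="qslfzdynwongn" (len 13), cursors c1@8 c2@11 c3@13, authorship .......1..2.3
After op 3 (insert('n')): buffer="qslfzdynnwonngnn" (len 16), cursors c1@9 c2@13 c3@16, authorship .......11..22.33
After op 4 (delete): buffer="qslfzdynwongn" (len 13), cursors c1@8 c2@11 c3@13, authorship .......1..2.3
After op 5 (insert('g')): buffer="qslfzdyngwonggng" (len 16), cursors c1@9 c2@13 c3@16, authorship .......11..22.33
After op 6 (move_right): buffer="qslfzdyngwonggng" (len 16), cursors c1@10 c2@14 c3@16, authorship .......11..22.33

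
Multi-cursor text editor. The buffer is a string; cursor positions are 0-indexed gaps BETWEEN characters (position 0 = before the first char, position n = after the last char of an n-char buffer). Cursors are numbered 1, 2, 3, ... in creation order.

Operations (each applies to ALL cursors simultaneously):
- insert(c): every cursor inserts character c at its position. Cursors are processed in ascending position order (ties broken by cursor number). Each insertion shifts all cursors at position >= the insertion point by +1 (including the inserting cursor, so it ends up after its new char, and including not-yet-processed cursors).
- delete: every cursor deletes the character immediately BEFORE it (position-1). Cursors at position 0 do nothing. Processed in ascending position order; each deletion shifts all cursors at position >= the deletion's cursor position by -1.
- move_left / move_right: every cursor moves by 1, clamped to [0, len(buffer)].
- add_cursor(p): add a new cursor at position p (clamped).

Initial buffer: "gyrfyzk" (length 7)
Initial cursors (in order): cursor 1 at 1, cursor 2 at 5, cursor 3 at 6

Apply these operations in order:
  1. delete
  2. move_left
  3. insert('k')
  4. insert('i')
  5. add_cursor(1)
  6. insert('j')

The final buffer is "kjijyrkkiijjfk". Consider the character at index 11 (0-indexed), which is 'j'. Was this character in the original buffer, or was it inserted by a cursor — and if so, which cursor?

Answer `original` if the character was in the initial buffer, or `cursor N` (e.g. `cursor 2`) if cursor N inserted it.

After op 1 (delete): buffer="yrfk" (len 4), cursors c1@0 c2@3 c3@3, authorship ....
After op 2 (move_left): buffer="yrfk" (len 4), cursors c1@0 c2@2 c3@2, authorship ....
After op 3 (insert('k')): buffer="kyrkkfk" (len 7), cursors c1@1 c2@5 c3@5, authorship 1..23..
After op 4 (insert('i')): buffer="kiyrkkiifk" (len 10), cursors c1@2 c2@8 c3@8, authorship 11..2323..
After op 5 (add_cursor(1)): buffer="kiyrkkiifk" (len 10), cursors c4@1 c1@2 c2@8 c3@8, authorship 11..2323..
After op 6 (insert('j')): buffer="kjijyrkkiijjfk" (len 14), cursors c4@2 c1@4 c2@12 c3@12, authorship 1411..232323..
Authorship (.=original, N=cursor N): 1 4 1 1 . . 2 3 2 3 2 3 . .
Index 11: author = 3

Answer: cursor 3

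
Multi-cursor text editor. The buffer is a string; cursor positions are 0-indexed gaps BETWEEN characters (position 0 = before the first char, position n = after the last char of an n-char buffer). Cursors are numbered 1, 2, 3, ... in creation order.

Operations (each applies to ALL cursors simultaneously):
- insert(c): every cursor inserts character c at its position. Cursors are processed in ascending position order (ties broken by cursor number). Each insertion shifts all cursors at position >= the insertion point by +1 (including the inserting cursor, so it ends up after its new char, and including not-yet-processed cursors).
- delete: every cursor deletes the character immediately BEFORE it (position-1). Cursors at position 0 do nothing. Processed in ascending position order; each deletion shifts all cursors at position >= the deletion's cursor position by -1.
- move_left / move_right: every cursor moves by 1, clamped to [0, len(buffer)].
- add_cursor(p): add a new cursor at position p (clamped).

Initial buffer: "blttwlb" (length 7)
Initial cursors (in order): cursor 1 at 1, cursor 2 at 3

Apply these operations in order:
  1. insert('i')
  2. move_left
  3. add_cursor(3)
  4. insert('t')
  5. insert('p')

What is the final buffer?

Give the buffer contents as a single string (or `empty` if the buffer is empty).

After op 1 (insert('i')): buffer="biltitwlb" (len 9), cursors c1@2 c2@5, authorship .1..2....
After op 2 (move_left): buffer="biltitwlb" (len 9), cursors c1@1 c2@4, authorship .1..2....
After op 3 (add_cursor(3)): buffer="biltitwlb" (len 9), cursors c1@1 c3@3 c2@4, authorship .1..2....
After op 4 (insert('t')): buffer="btiltttitwlb" (len 12), cursors c1@2 c3@5 c2@7, authorship .11.3.22....
After op 5 (insert('p')): buffer="btpiltpttpitwlb" (len 15), cursors c1@3 c3@7 c2@10, authorship .111.33.222....

Answer: btpiltpttpitwlb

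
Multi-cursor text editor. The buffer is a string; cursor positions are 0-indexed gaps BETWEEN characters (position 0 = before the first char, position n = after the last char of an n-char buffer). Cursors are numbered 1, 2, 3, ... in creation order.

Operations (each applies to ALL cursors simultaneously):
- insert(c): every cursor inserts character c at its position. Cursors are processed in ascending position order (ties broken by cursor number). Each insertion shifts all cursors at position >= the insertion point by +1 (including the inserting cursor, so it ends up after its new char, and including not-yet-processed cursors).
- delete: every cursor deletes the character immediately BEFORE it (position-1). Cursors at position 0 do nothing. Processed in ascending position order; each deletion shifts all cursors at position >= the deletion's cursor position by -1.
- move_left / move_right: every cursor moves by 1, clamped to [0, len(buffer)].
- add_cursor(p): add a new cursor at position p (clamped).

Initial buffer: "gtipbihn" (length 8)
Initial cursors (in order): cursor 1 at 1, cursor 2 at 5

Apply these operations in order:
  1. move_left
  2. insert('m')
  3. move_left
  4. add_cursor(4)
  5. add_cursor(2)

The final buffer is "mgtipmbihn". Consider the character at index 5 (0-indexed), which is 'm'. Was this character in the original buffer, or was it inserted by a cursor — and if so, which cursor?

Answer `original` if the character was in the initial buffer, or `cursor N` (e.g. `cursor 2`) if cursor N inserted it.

After op 1 (move_left): buffer="gtipbihn" (len 8), cursors c1@0 c2@4, authorship ........
After op 2 (insert('m')): buffer="mgtipmbihn" (len 10), cursors c1@1 c2@6, authorship 1....2....
After op 3 (move_left): buffer="mgtipmbihn" (len 10), cursors c1@0 c2@5, authorship 1....2....
After op 4 (add_cursor(4)): buffer="mgtipmbihn" (len 10), cursors c1@0 c3@4 c2@5, authorship 1....2....
After op 5 (add_cursor(2)): buffer="mgtipmbihn" (len 10), cursors c1@0 c4@2 c3@4 c2@5, authorship 1....2....
Authorship (.=original, N=cursor N): 1 . . . . 2 . . . .
Index 5: author = 2

Answer: cursor 2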